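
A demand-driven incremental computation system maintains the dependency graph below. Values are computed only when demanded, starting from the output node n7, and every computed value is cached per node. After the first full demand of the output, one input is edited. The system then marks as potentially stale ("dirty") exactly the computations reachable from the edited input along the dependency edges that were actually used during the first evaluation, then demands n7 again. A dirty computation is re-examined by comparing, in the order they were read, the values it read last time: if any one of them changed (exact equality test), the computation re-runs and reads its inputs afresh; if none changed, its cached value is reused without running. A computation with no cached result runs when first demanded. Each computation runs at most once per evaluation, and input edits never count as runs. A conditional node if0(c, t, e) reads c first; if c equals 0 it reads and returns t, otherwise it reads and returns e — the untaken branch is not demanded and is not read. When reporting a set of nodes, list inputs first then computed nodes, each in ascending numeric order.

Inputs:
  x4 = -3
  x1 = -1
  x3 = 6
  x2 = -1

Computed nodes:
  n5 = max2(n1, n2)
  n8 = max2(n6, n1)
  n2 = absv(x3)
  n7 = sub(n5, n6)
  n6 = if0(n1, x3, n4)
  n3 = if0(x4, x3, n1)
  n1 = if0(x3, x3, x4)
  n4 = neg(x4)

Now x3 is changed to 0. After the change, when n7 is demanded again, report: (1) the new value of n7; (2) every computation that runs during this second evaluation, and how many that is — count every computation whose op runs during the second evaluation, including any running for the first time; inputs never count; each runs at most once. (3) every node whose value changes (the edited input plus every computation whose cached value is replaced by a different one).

New value of n7: 0.
Computations that run: n1, n2, n5, n6, n7 — 5 in total.
Values that change: x3, n1, n2, n5, n6, n7.

First evaluation (everything demanded from the output):
  n1 = if0(x3=6 -> else branch x4) = -3
  n2 = absv(6) = 6
  n4 = neg(-3) = 3
  n5 = max2(-3, 6) = 6
  n6 = if0(n1=-3 -> else branch n4) = 3
  n7 = sub(6, 3) = 3

Propagation after the edit:
  n1: runs — x3 6->0; result 0.
  n2: runs — x3 6->0; result 0.
  n5: runs — n1 -3->0; n2 6->0; result 0.
  n6: runs — n1 -3->0; result 0.
  n7: runs — n5 6->0; n6 3->0; result 0.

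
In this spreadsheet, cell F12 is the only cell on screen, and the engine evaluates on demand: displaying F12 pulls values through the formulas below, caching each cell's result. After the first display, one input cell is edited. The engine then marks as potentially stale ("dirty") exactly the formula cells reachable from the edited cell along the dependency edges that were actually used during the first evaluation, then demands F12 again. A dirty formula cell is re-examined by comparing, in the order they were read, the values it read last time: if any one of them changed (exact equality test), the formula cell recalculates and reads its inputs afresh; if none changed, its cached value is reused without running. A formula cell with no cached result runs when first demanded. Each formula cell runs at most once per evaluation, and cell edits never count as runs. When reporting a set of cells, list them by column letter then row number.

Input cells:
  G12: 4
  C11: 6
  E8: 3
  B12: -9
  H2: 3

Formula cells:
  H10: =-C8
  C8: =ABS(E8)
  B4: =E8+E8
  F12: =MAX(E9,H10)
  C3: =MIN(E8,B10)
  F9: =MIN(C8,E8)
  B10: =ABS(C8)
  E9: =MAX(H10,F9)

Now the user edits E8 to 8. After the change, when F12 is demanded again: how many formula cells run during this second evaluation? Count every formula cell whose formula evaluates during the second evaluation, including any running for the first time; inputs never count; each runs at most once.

Run set: C8, E9, F9, F12, H10 (5 run).

Initial pass — values computed on the first demand:
  C8 = ABS(3) = 3
  F9 = MIN(3, 3) = 3
  H10 = -(3) = -3
  E9 = MAX(-3, 3) = 3
  F12 = MAX(3, -3) = 3

Second demand — change propagation:
  C8: re-runs because E8 3->8; new result 8.
  F9: re-runs because C8 3->8; E8 3->8; new result 8.
  H10: re-runs because C8 3->8; new result -8.
  E9: re-runs because H10 -3->-8; F9 3->8; new result 8.
  F12: re-runs because E9 3->8; H10 -3->-8; new result 8.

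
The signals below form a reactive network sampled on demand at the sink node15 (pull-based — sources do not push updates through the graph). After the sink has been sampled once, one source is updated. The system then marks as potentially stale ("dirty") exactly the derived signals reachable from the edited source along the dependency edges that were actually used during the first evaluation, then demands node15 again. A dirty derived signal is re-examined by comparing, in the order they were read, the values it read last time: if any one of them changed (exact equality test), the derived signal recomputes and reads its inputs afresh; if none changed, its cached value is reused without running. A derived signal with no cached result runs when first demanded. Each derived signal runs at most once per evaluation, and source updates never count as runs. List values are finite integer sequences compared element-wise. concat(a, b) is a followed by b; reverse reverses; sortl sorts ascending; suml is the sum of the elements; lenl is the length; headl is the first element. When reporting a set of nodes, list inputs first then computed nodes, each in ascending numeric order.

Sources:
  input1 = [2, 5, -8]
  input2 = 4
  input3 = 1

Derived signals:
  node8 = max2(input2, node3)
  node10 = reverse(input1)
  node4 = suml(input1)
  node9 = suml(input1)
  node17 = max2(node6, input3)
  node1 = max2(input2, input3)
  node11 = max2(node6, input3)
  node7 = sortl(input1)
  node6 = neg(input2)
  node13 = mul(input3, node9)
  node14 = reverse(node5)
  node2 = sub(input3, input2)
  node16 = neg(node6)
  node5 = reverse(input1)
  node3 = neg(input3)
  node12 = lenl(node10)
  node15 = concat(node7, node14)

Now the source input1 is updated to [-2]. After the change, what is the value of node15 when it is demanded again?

node15 now evaluates to [-2, -2].

Initial pass — values computed on the first demand:
  node5 = reverse([2, 5, -8]) = [-8, 5, 2]
  node7 = sortl([2, 5, -8]) = [-8, 2, 5]
  node14 = reverse([-8, 5, 2]) = [2, 5, -8]
  node15 = concat([-8, 2, 5], [2, 5, -8]) = [-8, 2, 5, 2, 5, -8]

Second demand — change propagation:
  node5: re-runs because input1 [2, 5, -8]->[-2]; new result [-2].
  node7: re-runs because input1 [2, 5, -8]->[-2]; new result [-2].
  node14: re-runs because node5 [-8, 5, 2]->[-2]; new result [-2].
  node15: re-runs because node7 [-8, 2, 5]->[-2]; node14 [2, 5, -8]->[-2]; new result [-2, -2].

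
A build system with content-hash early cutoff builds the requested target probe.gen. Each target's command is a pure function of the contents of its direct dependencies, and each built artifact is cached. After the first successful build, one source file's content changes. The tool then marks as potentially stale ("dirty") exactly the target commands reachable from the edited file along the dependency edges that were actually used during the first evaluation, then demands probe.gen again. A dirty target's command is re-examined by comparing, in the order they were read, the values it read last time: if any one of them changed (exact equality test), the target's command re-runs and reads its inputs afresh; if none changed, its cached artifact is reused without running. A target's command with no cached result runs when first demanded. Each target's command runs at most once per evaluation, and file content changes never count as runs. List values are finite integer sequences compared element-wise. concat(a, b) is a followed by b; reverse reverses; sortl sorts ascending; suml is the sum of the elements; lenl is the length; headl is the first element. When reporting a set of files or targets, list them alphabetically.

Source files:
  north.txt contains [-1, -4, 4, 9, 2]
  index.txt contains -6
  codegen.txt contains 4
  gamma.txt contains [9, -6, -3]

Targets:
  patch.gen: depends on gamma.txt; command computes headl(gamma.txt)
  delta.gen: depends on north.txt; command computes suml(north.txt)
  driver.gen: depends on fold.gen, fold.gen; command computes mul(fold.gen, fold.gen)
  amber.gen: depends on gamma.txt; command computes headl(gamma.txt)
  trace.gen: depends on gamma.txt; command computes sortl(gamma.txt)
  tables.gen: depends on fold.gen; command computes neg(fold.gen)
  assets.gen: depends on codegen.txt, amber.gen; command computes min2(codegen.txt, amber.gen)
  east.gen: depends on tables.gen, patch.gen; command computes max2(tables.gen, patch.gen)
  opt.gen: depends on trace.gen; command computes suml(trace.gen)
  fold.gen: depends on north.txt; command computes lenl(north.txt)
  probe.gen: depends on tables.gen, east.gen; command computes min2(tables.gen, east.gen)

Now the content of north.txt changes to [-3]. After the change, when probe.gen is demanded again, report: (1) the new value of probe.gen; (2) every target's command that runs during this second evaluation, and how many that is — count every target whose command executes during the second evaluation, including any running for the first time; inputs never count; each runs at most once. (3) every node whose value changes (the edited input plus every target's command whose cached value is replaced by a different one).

First evaluation (everything demanded from the output):
  fold.gen = lenl([-1, -4, 4, 9, 2]) = 5
  patch.gen = headl([9, -6, -3]) = 9
  tables.gen = neg(5) = -5
  east.gen = max2(-5, 9) = 9
  probe.gen = min2(-5, 9) = -5

Propagation after the edit:
  fold.gen: runs — north.txt [-1, -4, 4, 9, 2]->[-3]; result 1.
  tables.gen: runs — fold.gen 5->1; result -1.
  east.gen: runs — tables.gen -5->-1; result 9 (same value as before).
  probe.gen: runs — tables.gen -5->-1; result -1.

New value of probe.gen: -1.
Target commands that run: east.gen, fold.gen, probe.gen, tables.gen — 4 in total.
Values that change: fold.gen, north.txt, probe.gen, tables.gen.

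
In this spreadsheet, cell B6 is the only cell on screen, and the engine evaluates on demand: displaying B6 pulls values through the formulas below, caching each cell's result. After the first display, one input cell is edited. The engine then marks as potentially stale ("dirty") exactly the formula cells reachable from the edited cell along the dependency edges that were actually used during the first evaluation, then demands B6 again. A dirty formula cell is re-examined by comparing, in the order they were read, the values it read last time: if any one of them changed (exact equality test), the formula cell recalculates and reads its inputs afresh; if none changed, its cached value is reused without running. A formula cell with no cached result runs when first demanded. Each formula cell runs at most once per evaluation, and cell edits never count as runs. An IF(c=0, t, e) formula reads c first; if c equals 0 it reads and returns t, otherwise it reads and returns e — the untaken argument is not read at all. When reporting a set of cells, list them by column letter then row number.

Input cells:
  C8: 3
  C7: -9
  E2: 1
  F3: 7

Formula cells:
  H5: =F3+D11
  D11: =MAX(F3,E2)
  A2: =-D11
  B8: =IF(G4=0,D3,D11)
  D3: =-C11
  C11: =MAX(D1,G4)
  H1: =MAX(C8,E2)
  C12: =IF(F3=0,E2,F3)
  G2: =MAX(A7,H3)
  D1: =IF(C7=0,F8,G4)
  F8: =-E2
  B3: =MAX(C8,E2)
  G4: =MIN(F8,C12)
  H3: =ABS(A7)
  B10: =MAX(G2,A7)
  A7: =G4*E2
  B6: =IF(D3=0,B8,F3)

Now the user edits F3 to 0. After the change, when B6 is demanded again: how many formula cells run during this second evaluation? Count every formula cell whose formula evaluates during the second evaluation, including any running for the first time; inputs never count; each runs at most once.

Initial pass — values computed on the first demand:
  C12 = IF(F3=0: F3=7 -> else branch F3) = 7
  F8 = -(1) = -1
  G4 = MIN(-1, 7) = -1
  D1 = IF(C7=0: C7=-9 -> else branch G4) = -1
  C11 = MAX(-1, -1) = -1
  D3 = -(-1) = 1
  B6 = IF(D3=0: D3=1 -> else branch F3) = 7

Second demand — change propagation:
  C12: re-runs because F3 7->0; F3 7->0; new result 1.
  G4: re-runs because C12 7->1; new result -1 (unchanged).
  D1: re-examined; everything it read last time is the same (C7 unchanged, G4 unchanged) — cache -1 kept, no run.
  C11: re-examined; everything it read last time is the same (D1 unchanged, G4 unchanged) — cache -1 kept, no run.
  D3: re-examined; everything it read last time is the same (C11 unchanged) — cache 1 kept, no run.
  B6: re-runs because F3 7->0; new result 0.

The important point: at D1 every value read last time is unchanged, so the dirty flag clears without a run.

Run set: B6, C12, G4 (3 run).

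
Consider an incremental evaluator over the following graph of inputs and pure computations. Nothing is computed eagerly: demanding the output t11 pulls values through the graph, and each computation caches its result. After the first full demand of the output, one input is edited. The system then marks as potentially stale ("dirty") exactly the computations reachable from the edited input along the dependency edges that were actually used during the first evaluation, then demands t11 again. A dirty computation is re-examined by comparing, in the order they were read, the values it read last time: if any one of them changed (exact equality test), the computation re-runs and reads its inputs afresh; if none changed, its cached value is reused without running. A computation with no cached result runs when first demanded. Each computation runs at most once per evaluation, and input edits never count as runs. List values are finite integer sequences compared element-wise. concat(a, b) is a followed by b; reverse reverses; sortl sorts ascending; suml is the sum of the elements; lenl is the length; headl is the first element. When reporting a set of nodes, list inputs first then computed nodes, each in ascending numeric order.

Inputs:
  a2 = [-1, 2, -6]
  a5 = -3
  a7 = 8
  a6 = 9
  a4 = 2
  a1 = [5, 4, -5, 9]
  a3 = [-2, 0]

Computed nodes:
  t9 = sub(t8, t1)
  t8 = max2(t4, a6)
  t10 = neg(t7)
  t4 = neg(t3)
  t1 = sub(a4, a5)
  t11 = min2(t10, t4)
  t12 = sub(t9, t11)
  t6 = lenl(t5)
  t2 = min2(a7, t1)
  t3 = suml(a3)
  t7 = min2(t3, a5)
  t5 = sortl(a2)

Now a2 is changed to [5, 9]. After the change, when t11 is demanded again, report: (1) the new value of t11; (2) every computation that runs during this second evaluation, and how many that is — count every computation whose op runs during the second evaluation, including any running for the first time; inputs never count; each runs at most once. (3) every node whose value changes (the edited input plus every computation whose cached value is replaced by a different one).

Initial pass — values computed on the first demand:
  t3 = suml([-2, 0]) = -2
  t4 = neg(-2) = 2
  t7 = min2(-2, -3) = -3
  t10 = neg(-3) = 3
  t11 = min2(3, 2) = 2

Second demand — change propagation:
  no demanded computation ever read a2, so the edit dirties nothing and nothing runs.

The important point: nothing the output needs ever reads a2, so the edit is invisible to it.

t11 now evaluates to 2.
Run set: none (0 run).
Changed values: a2.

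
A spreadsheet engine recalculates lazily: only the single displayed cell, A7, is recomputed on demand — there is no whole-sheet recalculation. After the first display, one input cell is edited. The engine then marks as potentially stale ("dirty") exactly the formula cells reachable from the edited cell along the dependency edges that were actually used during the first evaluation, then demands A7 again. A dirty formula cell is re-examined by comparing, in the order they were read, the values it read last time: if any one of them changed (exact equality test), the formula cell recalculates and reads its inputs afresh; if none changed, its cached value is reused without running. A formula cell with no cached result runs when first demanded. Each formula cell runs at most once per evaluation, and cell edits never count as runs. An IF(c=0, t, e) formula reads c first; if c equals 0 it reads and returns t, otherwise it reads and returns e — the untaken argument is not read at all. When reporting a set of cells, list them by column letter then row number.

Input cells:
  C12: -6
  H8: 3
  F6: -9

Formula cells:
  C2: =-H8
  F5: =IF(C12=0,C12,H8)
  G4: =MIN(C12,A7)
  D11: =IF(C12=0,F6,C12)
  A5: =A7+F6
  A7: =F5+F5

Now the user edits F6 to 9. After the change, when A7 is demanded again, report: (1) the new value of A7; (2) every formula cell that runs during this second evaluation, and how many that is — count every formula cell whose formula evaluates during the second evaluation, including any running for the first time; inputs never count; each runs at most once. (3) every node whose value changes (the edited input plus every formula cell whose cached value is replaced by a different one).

New value of A7: 6.
Formula cells that run: none — 0 in total.
Values that change: F6.
Key observation: F6 is never demanded by the output, so the edit triggers no recomputation at all.

First evaluation (everything demanded from the output):
  F5 = IF(C12=0: C12=-6 -> else branch H8) = 3
  A7 = 3 + 3 = 6

Propagation after the edit:
  F6 feeds no computation that the output demands — nothing is marked dirty and nothing runs.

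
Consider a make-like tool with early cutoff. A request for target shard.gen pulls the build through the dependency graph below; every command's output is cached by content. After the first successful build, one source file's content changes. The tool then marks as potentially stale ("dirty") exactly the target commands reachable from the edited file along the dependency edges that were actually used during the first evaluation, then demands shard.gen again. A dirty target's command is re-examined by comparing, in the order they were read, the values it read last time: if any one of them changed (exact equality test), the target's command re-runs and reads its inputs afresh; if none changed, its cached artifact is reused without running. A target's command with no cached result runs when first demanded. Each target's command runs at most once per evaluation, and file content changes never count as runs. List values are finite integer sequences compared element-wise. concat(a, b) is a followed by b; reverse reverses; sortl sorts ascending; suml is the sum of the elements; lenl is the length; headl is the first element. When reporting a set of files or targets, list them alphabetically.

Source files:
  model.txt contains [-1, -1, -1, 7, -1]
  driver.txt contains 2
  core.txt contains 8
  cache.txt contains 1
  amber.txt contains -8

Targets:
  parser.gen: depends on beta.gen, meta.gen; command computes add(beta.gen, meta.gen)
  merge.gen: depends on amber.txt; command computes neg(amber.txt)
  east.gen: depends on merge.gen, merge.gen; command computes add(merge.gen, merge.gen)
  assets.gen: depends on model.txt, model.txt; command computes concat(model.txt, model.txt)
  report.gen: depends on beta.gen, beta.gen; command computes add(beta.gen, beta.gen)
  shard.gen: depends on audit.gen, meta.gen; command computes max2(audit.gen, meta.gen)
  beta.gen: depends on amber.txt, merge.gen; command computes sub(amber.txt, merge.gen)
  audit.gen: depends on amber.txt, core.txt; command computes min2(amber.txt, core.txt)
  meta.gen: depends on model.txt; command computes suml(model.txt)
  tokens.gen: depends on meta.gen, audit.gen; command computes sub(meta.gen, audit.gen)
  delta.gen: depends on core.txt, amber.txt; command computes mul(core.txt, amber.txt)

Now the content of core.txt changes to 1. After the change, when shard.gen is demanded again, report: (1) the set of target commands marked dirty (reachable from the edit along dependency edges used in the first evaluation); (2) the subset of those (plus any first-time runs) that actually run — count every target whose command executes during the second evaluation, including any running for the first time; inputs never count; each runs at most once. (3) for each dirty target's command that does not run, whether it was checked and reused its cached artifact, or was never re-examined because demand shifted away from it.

The edit dirties: audit.gen, shard.gen.
1 target commands run: audit.gen.
Cache hits after checking: shard.gen.
Note the absorption at audit.gen: it re-runs yet its value is the same, leaving the output's value untouched.

First demand of the output computes:
  audit.gen = min2(-8, 8) = -8
  meta.gen = suml([-1, -1, -1, 7, -1]) = 3
  shard.gen = max2(-8, 3) = 3

After the edit, cleaning proceeds:
  audit.gen: a read changed (core.txt 8->1) — executes, giving -8 — identical to its old value.
  shard.gen: dirty, but its reads are unchanged (audit.gen unchanged, meta.gen unchanged); cached 3 stands.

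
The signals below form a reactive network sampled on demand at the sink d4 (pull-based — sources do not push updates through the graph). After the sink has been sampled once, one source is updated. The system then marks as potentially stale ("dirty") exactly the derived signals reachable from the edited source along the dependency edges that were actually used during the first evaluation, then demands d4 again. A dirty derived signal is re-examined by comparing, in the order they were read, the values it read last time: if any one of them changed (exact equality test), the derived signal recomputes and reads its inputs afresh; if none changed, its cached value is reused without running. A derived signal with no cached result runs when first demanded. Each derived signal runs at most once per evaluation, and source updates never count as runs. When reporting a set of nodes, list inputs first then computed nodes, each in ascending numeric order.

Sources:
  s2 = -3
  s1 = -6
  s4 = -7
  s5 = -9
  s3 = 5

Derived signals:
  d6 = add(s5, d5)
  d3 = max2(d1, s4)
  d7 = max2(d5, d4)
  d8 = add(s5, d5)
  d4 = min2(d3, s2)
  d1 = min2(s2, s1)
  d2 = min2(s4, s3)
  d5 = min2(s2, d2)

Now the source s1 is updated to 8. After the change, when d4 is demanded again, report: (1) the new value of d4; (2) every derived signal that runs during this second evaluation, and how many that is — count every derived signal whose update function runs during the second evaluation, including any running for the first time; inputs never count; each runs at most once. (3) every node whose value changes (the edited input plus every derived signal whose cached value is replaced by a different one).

d4 now evaluates to -3.
Run set: d1, d3, d4 (3 run).
Changed values: s1, d1, d3, d4.

Initial pass — values computed on the first demand:
  d1 = min2(-3, -6) = -6
  d3 = max2(-6, -7) = -6
  d4 = min2(-6, -3) = -6

Second demand — change propagation:
  d1: re-runs because s1 -6->8; new result -3.
  d3: re-runs because d1 -6->-3; new result -3.
  d4: re-runs because d3 -6->-3; new result -3.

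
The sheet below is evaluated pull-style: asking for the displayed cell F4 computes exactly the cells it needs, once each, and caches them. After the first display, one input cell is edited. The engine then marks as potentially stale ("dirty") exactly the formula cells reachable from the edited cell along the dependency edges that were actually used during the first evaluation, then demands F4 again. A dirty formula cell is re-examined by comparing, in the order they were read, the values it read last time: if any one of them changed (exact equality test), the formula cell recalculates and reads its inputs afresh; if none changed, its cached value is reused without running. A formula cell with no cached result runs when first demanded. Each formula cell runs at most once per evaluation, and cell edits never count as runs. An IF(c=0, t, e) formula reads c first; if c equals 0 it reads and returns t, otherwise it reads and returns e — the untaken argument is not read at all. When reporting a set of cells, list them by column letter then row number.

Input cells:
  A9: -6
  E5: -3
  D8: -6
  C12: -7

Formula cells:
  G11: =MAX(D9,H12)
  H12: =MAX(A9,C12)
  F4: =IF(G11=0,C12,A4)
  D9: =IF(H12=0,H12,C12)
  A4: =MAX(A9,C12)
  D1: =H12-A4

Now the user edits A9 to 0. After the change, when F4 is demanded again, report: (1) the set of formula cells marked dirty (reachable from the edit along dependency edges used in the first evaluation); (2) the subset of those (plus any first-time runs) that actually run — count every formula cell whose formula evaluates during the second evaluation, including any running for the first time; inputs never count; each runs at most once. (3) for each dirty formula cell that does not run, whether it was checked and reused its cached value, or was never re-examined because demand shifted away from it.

First demand of the output computes:
  A4 = MAX(-6, -7) = -6
  H12 = MAX(-6, -7) = -6
  D9 = IF(H12=0: H12=-6 -> else branch C12) = -7
  G11 = MAX(-7, -6) = -6
  F4 = IF(G11=0: G11=-6 -> else branch A4) = -6

After the edit, cleaning proceeds:
  A4: stays stale; no demand reaches it after the flip.
  H12: a read changed (A9 -6->0) — executes, giving 0.
  D9: a read changed (H12 -6->0) — executes, giving 0.
  G11: a read changed (D9 -7->0; H12 -6->0) — executes, giving 0.
  F4: a read changed (G11 -6->0) — executes, giving -7.

Note the branch switch — demand abandons A4, which is never re-examined.

The edit dirties: A4, D9, F4, G11, H12.
4 formula cells run: D9, F4, G11, H12.
Unvisited dirty nodes (no longer demanded): A4.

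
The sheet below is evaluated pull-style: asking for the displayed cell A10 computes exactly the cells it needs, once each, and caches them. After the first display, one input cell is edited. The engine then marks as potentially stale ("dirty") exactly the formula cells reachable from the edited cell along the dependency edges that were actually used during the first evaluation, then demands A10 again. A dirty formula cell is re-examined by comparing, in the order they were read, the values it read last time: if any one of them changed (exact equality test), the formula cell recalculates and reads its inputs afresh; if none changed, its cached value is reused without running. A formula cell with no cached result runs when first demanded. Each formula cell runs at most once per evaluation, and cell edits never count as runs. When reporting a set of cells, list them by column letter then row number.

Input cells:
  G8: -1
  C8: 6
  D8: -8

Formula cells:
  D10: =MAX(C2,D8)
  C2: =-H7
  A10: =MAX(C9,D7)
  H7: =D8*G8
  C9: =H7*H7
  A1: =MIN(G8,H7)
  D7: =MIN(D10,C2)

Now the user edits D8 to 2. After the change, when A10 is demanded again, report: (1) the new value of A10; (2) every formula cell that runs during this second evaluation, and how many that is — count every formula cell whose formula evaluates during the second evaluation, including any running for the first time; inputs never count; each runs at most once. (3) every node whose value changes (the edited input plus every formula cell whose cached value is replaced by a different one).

First demand of the output computes:
  H7 = -8 * -1 = 8
  C2 = -(8) = -8
  C9 = 8 * 8 = 64
  D10 = MAX(-8, -8) = -8
  D7 = MIN(-8, -8) = -8
  A10 = MAX(64, -8) = 64

After the edit, cleaning proceeds:
  H7: a read changed (D8 -8->2) — executes, giving -2.
  C2: a read changed (H7 8->-2) — executes, giving 2.
  C9: a read changed (H7 8->-2; H7 8->-2) — executes, giving 4.
  D10: a read changed (C2 -8->2; D8 -8->2) — executes, giving 2.
  D7: a read changed (D10 -8->2; C2 -8->2) — executes, giving 2.
  A10: a read changed (C9 64->4; D7 -8->2) — executes, giving 4.

Demanding A10 again yields 4.
6 formula cells run: A10, C2, C9, D7, D10, H7.
The nodes whose values change: A10, C2, C9, D7, D8, D10, H7.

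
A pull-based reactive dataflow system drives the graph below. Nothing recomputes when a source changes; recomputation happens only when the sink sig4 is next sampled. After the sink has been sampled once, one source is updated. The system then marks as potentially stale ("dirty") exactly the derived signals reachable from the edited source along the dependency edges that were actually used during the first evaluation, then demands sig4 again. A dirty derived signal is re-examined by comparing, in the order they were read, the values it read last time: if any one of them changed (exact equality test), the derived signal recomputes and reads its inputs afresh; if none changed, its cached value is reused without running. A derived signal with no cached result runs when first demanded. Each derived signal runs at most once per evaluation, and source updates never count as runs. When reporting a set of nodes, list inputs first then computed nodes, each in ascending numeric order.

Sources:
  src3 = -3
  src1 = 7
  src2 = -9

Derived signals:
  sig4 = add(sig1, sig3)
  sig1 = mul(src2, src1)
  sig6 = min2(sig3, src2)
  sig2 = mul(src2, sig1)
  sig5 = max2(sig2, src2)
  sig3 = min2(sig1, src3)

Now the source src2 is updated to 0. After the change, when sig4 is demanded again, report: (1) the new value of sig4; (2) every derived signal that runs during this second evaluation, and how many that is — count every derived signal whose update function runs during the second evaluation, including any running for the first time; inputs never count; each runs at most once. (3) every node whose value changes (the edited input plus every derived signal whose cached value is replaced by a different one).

New value of sig4: -3.
Derived signals that run: sig1, sig3, sig4 — 3 in total.
Values that change: src2, sig1, sig3, sig4.

First evaluation (everything demanded from the output):
  sig1 = mul(-9, 7) = -63
  sig3 = min2(-63, -3) = -63
  sig4 = add(-63, -63) = -126

Propagation after the edit:
  sig1: runs — src2 -9->0; result 0.
  sig3: runs — sig1 -63->0; result -3.
  sig4: runs — sig1 -63->0; sig3 -63->-3; result -3.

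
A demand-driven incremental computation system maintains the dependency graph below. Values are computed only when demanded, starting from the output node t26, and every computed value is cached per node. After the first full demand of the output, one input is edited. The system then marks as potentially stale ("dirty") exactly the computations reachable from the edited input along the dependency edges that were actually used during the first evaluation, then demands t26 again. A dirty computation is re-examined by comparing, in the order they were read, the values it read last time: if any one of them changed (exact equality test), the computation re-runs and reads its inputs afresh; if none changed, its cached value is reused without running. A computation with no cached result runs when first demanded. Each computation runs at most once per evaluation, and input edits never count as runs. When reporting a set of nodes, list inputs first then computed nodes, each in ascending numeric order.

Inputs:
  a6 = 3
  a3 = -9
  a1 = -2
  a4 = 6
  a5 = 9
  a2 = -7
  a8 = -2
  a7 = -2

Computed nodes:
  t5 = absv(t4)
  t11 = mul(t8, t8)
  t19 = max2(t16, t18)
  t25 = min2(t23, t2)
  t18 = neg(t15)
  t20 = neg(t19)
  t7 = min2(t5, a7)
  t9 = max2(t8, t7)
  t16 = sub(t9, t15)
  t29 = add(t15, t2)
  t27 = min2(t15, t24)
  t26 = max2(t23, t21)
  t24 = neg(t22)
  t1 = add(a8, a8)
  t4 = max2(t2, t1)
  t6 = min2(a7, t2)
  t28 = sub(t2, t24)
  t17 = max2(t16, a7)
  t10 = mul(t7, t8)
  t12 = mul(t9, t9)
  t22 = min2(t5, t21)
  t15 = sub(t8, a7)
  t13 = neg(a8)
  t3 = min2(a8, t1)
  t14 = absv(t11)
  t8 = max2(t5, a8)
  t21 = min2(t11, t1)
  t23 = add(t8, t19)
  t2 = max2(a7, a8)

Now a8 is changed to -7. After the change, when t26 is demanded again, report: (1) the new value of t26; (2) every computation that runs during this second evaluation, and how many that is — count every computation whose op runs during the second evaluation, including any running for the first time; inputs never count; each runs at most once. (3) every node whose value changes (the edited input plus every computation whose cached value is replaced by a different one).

New value of t26: 0.
Computations that run: t1, t2, t4, t8, t21, t26 — 6 in total.
Values that change: a8, t1, t21.
Key observation: the cutoff stops propagation at t5 — its inputs' values are unchanged, so it reuses its cache.

First evaluation (everything demanded from the output):
  t1 = add(-2, -2) = -4
  t2 = max2(-2, -2) = -2
  t4 = max2(-2, -4) = -2
  t5 = absv(-2) = 2
  t7 = min2(2, -2) = -2
  t8 = max2(2, -2) = 2
  t9 = max2(2, -2) = 2
  t11 = mul(2, 2) = 4
  t15 = sub(2, -2) = 4
  t16 = sub(2, 4) = -2
  t18 = neg(4) = -4
  t19 = max2(-2, -4) = -2
  t21 = min2(4, -4) = -4
  t23 = add(2, -2) = 0
  t26 = max2(0, -4) = 0

Propagation after the edit:
  t1: runs — a8 -2->-7; a8 -2->-7; result -14.
  t2: runs — a8 -2->-7; result -2 (same value as before).
  t4: runs — t1 -4->-14; result -2 (same value as before).
  t5: checked — values it read are unchanged (t4 unchanged); reused cached 2 without running.
  t7: checked — values it read are unchanged (t5 unchanged, a7 unchanged); reused cached -2 without running.
  t8: runs — a8 -2->-7; result 2 (same value as before).
  t9: checked — values it read are unchanged (t8 unchanged, t7 unchanged); reused cached 2 without running.
  t11: checked — values it read are unchanged (t8 unchanged, t8 unchanged); reused cached 4 without running.
  t15: checked — values it read are unchanged (t8 unchanged, a7 unchanged); reused cached 4 without running.
  t16: checked — values it read are unchanged (t9 unchanged, t15 unchanged); reused cached -2 without running.
  t18: checked — values it read are unchanged (t15 unchanged); reused cached -4 without running.
  t19: checked — values it read are unchanged (t16 unchanged, t18 unchanged); reused cached -2 without running.
  t21: runs — t1 -4->-14; result -14.
  t23: checked — values it read are unchanged (t8 unchanged, t19 unchanged); reused cached 0 without running.
  t26: runs — t21 -4->-14; result 0 (same value as before).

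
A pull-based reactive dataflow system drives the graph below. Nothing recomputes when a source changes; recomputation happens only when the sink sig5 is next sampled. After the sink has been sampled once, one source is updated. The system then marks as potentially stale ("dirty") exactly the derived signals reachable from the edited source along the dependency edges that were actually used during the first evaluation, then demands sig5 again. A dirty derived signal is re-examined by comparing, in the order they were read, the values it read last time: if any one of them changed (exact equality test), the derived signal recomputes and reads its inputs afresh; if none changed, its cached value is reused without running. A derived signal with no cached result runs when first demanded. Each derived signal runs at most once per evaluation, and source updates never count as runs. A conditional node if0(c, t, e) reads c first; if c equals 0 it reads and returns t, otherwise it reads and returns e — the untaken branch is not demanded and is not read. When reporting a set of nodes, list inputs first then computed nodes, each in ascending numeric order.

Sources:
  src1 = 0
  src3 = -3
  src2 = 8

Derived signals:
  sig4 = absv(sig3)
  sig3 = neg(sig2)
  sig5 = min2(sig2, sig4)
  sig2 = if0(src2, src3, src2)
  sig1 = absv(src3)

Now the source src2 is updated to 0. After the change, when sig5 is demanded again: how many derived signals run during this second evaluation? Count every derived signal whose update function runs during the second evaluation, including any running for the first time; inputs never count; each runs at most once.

First evaluation (everything demanded from the output):
  sig2 = if0(src2=8 -> else branch src2) = 8
  sig3 = neg(8) = -8
  sig4 = absv(-8) = 8
  sig5 = min2(8, 8) = 8

Propagation after the edit:
  sig2: runs — src2 8->0; src2 8->0; result -3.
  sig3: runs — sig2 8->-3; result 3.
  sig4: runs — sig3 -8->3; result 3.
  sig5: runs — sig2 8->-3; sig4 8->3; result -3.

Derived signals that run: sig2, sig3, sig4, sig5 — 4 in total.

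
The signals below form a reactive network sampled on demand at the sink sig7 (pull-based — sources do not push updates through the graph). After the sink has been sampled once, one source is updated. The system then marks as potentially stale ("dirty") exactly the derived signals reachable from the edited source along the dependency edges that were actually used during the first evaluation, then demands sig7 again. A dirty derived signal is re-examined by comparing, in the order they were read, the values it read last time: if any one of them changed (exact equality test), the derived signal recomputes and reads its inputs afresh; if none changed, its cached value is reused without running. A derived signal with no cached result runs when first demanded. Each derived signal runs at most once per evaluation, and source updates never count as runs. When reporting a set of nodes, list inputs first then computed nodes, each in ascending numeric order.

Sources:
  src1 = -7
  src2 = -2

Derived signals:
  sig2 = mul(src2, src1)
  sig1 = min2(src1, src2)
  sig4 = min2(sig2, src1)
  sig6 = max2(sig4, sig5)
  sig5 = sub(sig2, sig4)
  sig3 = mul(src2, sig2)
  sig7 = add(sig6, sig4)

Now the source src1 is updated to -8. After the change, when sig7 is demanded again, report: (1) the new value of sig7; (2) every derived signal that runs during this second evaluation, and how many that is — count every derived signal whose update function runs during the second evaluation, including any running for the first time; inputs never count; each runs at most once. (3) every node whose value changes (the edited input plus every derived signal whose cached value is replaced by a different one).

sig7 now evaluates to 16.
Run set: sig2, sig4, sig5, sig6, sig7 (5 run).
Changed values: src1, sig2, sig4, sig5, sig6, sig7.

Initial pass — values computed on the first demand:
  sig2 = mul(-2, -7) = 14
  sig4 = min2(14, -7) = -7
  sig5 = sub(14, -7) = 21
  sig6 = max2(-7, 21) = 21
  sig7 = add(21, -7) = 14

Second demand — change propagation:
  sig2: re-runs because src1 -7->-8; new result 16.
  sig4: re-runs because sig2 14->16; src1 -7->-8; new result -8.
  sig5: re-runs because sig2 14->16; sig4 -7->-8; new result 24.
  sig6: re-runs because sig4 -7->-8; sig5 21->24; new result 24.
  sig7: re-runs because sig6 21->24; sig4 -7->-8; new result 16.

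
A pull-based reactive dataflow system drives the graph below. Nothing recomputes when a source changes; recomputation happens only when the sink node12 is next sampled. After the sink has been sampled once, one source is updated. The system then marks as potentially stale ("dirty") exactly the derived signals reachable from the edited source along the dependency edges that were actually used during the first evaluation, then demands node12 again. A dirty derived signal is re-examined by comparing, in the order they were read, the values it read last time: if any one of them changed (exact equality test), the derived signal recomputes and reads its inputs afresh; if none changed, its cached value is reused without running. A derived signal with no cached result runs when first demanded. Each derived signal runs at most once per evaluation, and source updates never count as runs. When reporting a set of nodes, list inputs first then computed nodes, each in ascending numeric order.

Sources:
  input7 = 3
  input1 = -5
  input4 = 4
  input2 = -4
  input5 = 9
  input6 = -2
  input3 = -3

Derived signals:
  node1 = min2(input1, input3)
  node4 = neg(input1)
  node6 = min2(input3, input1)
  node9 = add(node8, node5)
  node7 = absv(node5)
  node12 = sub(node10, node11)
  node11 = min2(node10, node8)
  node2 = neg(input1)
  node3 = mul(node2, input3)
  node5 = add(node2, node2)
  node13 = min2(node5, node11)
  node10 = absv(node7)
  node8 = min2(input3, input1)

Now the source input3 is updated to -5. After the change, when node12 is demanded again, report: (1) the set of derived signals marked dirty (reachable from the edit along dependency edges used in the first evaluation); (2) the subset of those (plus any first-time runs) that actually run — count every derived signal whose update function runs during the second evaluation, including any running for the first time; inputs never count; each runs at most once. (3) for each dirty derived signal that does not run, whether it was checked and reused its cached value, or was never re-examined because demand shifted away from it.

Marked dirty: node8, node11, node12.
Derived signals that run: node8 — 1 in total.
Checked but reused from cache: node11, node12.
Key observation: the change is absorbed at node8 — it re-runs but produces the same value, and the output's value is unchanged.

First evaluation (everything demanded from the output):
  node2 = neg(-5) = 5
  node5 = add(5, 5) = 10
  node7 = absv(10) = 10
  node8 = min2(-3, -5) = -5
  node10 = absv(10) = 10
  node11 = min2(10, -5) = -5
  node12 = sub(10, -5) = 15

Propagation after the edit:
  node8: runs — input3 -3->-5; result -5 (same value as before).
  node11: checked — values it read are unchanged (node10 unchanged, node8 unchanged); reused cached -5 without running.
  node12: checked — values it read are unchanged (node10 unchanged, node11 unchanged); reused cached 15 without running.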